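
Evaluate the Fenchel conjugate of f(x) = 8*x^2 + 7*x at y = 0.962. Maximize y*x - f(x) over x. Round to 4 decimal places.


f*(y) = sup_x {y*x - a*x^2 - b*x} = sup_x {(y-b)*x - a*x^2}
FOC: (y - b) - 2a*x = 0 => x* = (y - b)/(2a)
x* = (0.962 - 7)/(2*8) = -0.3774
f*(0.962) = (y-b)^2/(4a) = (0.962 - 7)^2/(4*8)
= 36.4574/32 = 1.1393


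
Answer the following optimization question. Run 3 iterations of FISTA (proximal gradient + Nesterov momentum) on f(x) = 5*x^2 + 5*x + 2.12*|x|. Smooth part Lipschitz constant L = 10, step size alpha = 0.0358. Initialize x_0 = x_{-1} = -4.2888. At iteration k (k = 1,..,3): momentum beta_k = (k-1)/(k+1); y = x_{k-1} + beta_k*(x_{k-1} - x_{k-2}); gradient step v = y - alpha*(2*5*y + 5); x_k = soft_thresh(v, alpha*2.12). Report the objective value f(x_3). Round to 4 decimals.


FISTA on f(x) = 5*x^2 + 5*x + 2.12*|x|
L = 10, alpha = 0.0358
Iteration 1: beta = 0.0, y = -4.2888 + 0.0*(-4.2888 + 4.2888) = -4.2888
  grad(y) = -37.888, v = y - alpha*grad = -2.9324
  prox(v) = soft_thresh(-2.9324, 0.0759) = -2.8565
Iteration 2: beta = 0.3333, y = -2.8565 + 0.3333*(-2.8565 + 4.2888) = -2.3791
  grad(y) = -18.7908, v = y - alpha*grad = -1.7064
  prox(v) = soft_thresh(-1.7064, 0.0759) = -1.6305
Iteration 3: beta = 0.5, y = -1.6305 + 0.5*(-1.6305 + 2.8565) = -1.0175
  grad(y) = -5.1746, v = y - alpha*grad = -0.8322
  prox(v) = soft_thresh(-0.8322, 0.0759) = -0.7563
f(x_3) = 5*(-0.7563)^2 + 5*(-0.7563) + 2.12*|-0.7563| = 0.6819


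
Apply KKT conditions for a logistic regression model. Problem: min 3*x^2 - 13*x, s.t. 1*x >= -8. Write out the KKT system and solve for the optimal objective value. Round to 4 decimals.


Step 1: Try lambda = 0 (constraint inactive).
Stationarity: 2*3*x - 13 = 0
x* = 13/(2*3) = 13/6 = 2.1667 (rounded; the exact value 13/6 is used below)
Check constraint: 1*2.1667 = 2.1667 >= -8 -- satisfied.
Step 2: Compute optimal value.
f(x*) = 3*(13/6)^2 - 13*(13/6) = -14.0833


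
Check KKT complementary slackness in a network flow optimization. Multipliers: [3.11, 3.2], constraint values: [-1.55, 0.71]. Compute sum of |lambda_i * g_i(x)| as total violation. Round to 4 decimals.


KKT complementary slackness check:
lambda_1 * g_1 = 3.11 * -1.55 = -4.8205
lambda_2 * g_2 = 3.2 * 0.71 = 2.272
Total violation = 4.8205 + 2.272 = 7.0925


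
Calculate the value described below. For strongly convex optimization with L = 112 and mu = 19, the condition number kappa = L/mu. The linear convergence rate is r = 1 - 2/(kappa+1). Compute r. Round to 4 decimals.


Step 1: Compute the condition number.
kappa = L/mu = 112/19 = 5.8947
Step 2: Compute the convergence rate.
r = 1 - 2/(kappa + 1) = 1 - 2*mu/(L + mu) = (L - mu)/(L + mu) = 93/131 = 0.7099


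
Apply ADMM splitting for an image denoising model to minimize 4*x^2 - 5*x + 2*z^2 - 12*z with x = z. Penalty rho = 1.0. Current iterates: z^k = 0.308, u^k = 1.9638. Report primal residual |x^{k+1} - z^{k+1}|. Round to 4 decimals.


ADMM iteration with rho = 1.0, z^k = 0.308, u^k = 1.9638
Step 1: x-update.
Minimize 4*x^2 - 5*x + (1.0/2)*(x - 0.308 + 1.9638)^2
FOC: (2*4 + 1.0)*x = 5 + 1.0*(0.308 - 1.9638)
x^{k+1} = 0.3716
Step 2: z-update.
Minimize 2*z^2 - 12*z + (1.0/2)*(0.3716 - z + 1.9638)^2
FOC: (2*2 + 1.0)*z = 12 + 1.0*(0.3716 + 1.9638)
z^{k+1} = 2.8671
Step 3: u-update.
u^{k+1} = 1.9638 + 0.3716 - 2.8671 = -0.5317
Step 4: Primal residual = |0.3716 - 2.8671| = 2.4955


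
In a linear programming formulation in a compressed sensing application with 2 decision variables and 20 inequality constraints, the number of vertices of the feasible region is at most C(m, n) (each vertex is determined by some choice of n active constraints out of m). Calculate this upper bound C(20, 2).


Each vertex corresponds to some choice of n active constraints out of m, so the number of vertices is at most C(m, n) = m! / (n!(m-n)!).
m = 20, n = 2
Numerator: 20 * 19
Denominator: 2! = 2
C(20, 2) = 190


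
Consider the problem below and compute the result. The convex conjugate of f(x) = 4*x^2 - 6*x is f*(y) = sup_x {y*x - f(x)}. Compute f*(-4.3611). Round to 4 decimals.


f*(y) = sup_x {y*x - a*x^2 - b*x} = sup_x {(y-b)*x - a*x^2}
FOC: (y - b) - 2a*x = 0 => x* = (y - b)/(2a)
x* = (-4.3611 + 6)/(2*4) = 0.2049
f*(-4.3611) = (y-b)^2/(4a) = (-4.3611 + 6)^2/(4*4)
= 2.686/16 = 0.1679


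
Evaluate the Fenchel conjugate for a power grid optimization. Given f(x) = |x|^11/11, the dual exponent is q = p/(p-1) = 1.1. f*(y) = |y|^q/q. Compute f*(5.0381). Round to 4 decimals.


The conjugate exponent q satisfies 1/p + 1/q = 1.
p = 11, so q = 11/(11 - 1) = 1.1
|y|^q = 5.0381^1.1 = 5.9223
f*(5.0381) = 5.9223 / 1.1 = 5.3839


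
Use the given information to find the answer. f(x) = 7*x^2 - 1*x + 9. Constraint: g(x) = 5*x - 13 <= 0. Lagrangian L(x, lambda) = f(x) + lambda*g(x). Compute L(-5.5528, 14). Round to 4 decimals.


Step 1: Evaluate f(x).
f(-5.5528) = 7*(-5.5528)^2 - 1*(-5.5528) + 9 = 230.3879
Step 2: Evaluate g(x).
g(-5.5528) = 5*-5.5528 - 13 = -40.764
Step 3: Compute Lagrangian.
L = 230.3879 + 14*-40.764 = -340.3081


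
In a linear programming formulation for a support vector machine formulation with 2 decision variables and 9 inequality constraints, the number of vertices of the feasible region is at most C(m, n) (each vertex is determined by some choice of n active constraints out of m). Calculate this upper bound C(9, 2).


Each vertex corresponds to some choice of n active constraints out of m, so the number of vertices is at most C(m, n) = m! / (n!(m-n)!).
m = 9, n = 2
Numerator: 9 * 8
Denominator: 2! = 2
C(9, 2) = 36


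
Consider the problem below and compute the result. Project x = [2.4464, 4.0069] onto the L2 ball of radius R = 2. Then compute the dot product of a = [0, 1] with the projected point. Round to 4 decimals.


Step 1: Compute ||x|| (intermediates to 6 decimals).
||x|| = sqrt(2.4464^2 + 4.0069^2) = 4.694691
Step 2: Project.
Since ||x|| > R, scale = R/||x|| = 2/4.694691 = 0.426013, proj(x) = scale * x
proj(x) = [1.042198, 1.706991]
Step 3: Dot product.
a^T * proj(x) = 0*1.042198 + 1*1.706991 = 1.707


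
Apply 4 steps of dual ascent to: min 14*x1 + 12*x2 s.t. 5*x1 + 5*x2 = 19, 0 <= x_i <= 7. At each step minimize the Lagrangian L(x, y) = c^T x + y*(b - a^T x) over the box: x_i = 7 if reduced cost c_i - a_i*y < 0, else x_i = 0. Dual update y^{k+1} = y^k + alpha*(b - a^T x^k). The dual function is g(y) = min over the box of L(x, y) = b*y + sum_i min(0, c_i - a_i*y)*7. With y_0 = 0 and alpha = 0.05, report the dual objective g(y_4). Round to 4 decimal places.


Dual ascent for LP: min 14*x1 + 12*x2, 5*x1 + 5*x2 = 19, 0 <= x_i <= 7
Step 1: y^k = 0.0, reduced costs: (14.0, 12.0)
  x^k = (0.0, 0.0), subgradient = b - a^T x = 19.0
  y^{k+1} = 0.0 + 0.05*19.0 = 0.95
Step 2: y^k = 0.95, reduced costs: (9.25, 7.25)
  x^k = (0.0, 0.0), subgradient = b - a^T x = 19.0
  y^{k+1} = 0.95 + 0.05*19.0 = 1.9
Step 3: y^k = 1.9, reduced costs: (4.5, 2.5)
  x^k = (0.0, 0.0), subgradient = b - a^T x = 19.0
  y^{k+1} = 1.9 + 0.05*19.0 = 2.85
Step 4: y^k = 2.85, reduced costs: (-0.25, -2.25)
  x^k = (7.0, 7.0), subgradient = b - a^T x = -51.0
  y^{k+1} = 2.85 + 0.05*-51.0 = 0.3
Dual objective at y_4 = 0.3: reduced costs (12.5, 10.5), box minimizer x = (0.0, 0.0)
g(y_4) = b*y + (c1 - a1*y)*x1 + (c2 - a2*y)*x2 = 19*0.3 + 12.5*0.0 + 10.5*0.0 = 5.7 + 0.0 + 0.0 = 5.7


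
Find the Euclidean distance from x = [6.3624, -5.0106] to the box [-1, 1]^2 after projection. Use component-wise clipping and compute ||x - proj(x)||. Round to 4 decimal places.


Project each component onto [-1, 1].
clip(6.3624) = 1.0, clip(-5.0106) = -1.0
Projection = [1.0, -1.0]
Squared diffs: [28.7553, 16.0849]
Distance = sqrt(44.8402) = 6.6963


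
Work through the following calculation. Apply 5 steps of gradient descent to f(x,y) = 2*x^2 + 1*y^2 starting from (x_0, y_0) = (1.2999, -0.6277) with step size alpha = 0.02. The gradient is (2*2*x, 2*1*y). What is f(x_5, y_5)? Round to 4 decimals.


Gradient descent on f(x,y) = 2*x^2 + 1*y^2.
Starting point: (1.2999, -0.6277), alpha = 0.02
Step 1: grad_x = 2*2*1.2999 = 5.1996, grad_y = 2*1*-0.6277 = -1.2554
  x_1 = 1.2999 - 0.02*5.1996 = 1.1959
  y_1 = -0.6277 - 0.02*-1.2554 = -0.6026
Step 2: grad_x = 2*2*1.1959 = 4.7836, grad_y = 2*1*-0.6026 = -1.2052
  x_2 = 1.1959 - 0.02*4.7836 = 1.1002
  y_2 = -0.6026 - 0.02*-1.2052 = -0.5785
Step 3: grad_x = 2*2*1.1002 = 4.4009, grad_y = 2*1*-0.5785 = -1.157
  x_3 = 1.1002 - 0.02*4.4009 = 1.0122
  y_3 = -0.5785 - 0.02*-1.157 = -0.5553
Step 4: grad_x = 2*2*1.0122 = 4.0489, grad_y = 2*1*-0.5553 = -1.1107
  x_4 = 1.0122 - 0.02*4.0489 = 0.9312
  y_4 = -0.5553 - 0.02*-1.1107 = -0.5331
Step 5: grad_x = 2*2*0.9312 = 3.725, grad_y = 2*1*-0.5331 = -1.0663
  x_5 = 0.9312 - 0.02*3.725 = 0.8567
  y_5 = -0.5331 - 0.02*-1.0663 = -0.5118
f(0.8567, -0.5118) = 2*0.8567^2 + 1*(-0.5118)^2 = 1.73


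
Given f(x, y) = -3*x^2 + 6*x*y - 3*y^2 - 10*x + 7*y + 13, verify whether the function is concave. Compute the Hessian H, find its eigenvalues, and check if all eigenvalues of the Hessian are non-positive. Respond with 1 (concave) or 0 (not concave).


The Hessian of f(x,y) = -3*x^2 + 6*x*y - 3*y^2 - 10*x + 7*y + 13 is:
H = [[-6, 6], [6, -6]]
Trace = -6 - 6 = -12
Determinant = -6*-6 - (6)^2 = 0
Discriminant = (-12)^2 - 4*0 = 144.0
Eigenvalues: lambda_1 = -12.0, lambda_2 = 0.0
The function is concave.

1


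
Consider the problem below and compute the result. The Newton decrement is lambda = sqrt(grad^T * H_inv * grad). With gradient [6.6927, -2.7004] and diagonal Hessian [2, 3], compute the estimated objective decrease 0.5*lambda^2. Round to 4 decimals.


Step 1: H is diagonal, so H^(-1) * g = [3.3464, -0.9001].
Step 2: g^T H^(-1) g = sum_i g_i^2 / H_ii
  = (6.6927)^2/2 + (-2.7004)^2/3
  = 22.3961 + 2.4307 = 24.8268
Step 3: Objective decrease = 0.5 * g^T H^(-1) g = 12.4134


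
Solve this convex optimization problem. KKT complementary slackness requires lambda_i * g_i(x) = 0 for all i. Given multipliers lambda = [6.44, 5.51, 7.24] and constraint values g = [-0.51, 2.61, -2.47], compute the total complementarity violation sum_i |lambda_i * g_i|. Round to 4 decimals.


KKT complementary slackness check:
lambda_1 * g_1 = 6.44 * -0.51 = -3.2844
lambda_2 * g_2 = 5.51 * 2.61 = 14.3811
lambda_3 * g_3 = 7.24 * -2.47 = -17.8828
Total violation = 3.2844 + 14.3811 + 17.8828 = 35.5483


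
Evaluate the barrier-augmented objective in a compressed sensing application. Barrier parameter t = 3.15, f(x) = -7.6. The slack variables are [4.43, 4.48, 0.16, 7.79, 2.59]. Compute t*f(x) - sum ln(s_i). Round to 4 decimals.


Step 1: Compute log-barrier.
ln values: [1.4884, 1.4996, -1.8326, 2.0528, 0.9517]
phi = -(1.4884 + 1.4996 - 1.8326 + 2.0528 + 0.9517) = -4.1599
Step 2: Compute augmented objective.
t*f(x) = 3.15*-7.6 = -23.94
Total = -23.94 - 4.1599 = -28.0999


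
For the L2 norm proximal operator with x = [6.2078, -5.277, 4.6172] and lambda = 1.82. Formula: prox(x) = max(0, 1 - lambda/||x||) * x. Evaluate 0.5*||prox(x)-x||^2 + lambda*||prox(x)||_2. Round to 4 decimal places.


Step 1: Compute ||x||.
||x|| = 9.3649
Step 2: Compute scaling factor.
scale = max(0, 1 - 1.82/9.3649) = 0.8057
Step 3: prox(x) = [5.0014, -4.2515, 3.7199]
||prox(x)|| = 7.5449
Step 4: Proximal objective.
0.5*||prox-x||^2 = 1.6562
lambda*||prox|| = 13.7317
Total = 15.388


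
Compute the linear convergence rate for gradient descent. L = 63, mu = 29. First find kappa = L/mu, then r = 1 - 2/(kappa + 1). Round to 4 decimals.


Step 1: Compute the condition number.
kappa = L/mu = 63/29 = 2.1724
Step 2: Compute the convergence rate.
r = 1 - 2/(kappa + 1) = 1 - 2*mu/(L + mu) = (L - mu)/(L + mu) = 34/92 = 0.3696


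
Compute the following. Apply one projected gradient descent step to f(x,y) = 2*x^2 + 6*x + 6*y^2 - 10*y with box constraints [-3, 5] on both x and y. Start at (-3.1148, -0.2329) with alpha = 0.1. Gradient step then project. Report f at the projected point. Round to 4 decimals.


Step 1: Compute gradient at (-3.1148, -0.2329).
grad_x = 2*2*-3.1148 + 6 = -6.4592
grad_y = 2*6*-0.2329 - 10 = -12.7948
Step 2: Gradient step.
x_raw = -3.1148 - 0.1*-6.4592 = -2.4689
y_raw = -0.2329 - 0.1*-12.7948 = 1.0466
Step 3: Project onto [-3, 5].
x_proj = clip(-2.4689) = -2.4689
y_proj = clip(1.0466) = 1.0466
Step 4: Evaluate f.
f(-2.4689, 1.0466) = -6.5164


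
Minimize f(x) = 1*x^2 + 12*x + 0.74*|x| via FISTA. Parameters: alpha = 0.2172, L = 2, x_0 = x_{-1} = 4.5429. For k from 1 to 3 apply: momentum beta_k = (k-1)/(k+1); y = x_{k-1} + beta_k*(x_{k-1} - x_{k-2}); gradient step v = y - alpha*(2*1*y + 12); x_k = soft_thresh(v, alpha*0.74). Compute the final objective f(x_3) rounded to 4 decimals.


FISTA on f(x) = 1*x^2 + 12*x + 0.74*|x|
L = 2, alpha = 0.2172
Iteration 1: beta = 0.0, y = 4.5429 + 0.0*(4.5429 - 4.5429) = 4.5429
  grad(y) = 21.0858, v = y - alpha*grad = -0.0369
  prox(v) = soft_thresh(-0.0369, 0.1607) = 0.0
Iteration 2: beta = 0.3333, y = 0.0 + 0.3333*(0.0 - 4.5429) = -1.5143
  grad(y) = 8.9714, v = y - alpha*grad = -3.4629
  prox(v) = soft_thresh(-3.4629, 0.1607) = -3.3022
Iteration 3: beta = 0.5, y = -3.3022 + 0.5*(-3.3022 - 0.0) = -4.9532
  grad(y) = 2.0935, v = y - alpha*grad = -5.408
  prox(v) = soft_thresh(-5.408, 0.1607) = -5.2472
f(x_3) = 1*(-5.2472)^2 + 12*(-5.2472) + 0.74*|-5.2472| = -31.5504


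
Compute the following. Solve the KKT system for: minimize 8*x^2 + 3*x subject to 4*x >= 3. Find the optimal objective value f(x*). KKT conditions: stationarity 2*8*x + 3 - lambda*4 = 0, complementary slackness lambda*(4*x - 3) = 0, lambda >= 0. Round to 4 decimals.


Step 1: Try lambda = 0 (constraint inactive).
x_unc = -3/(2*8) = -0.1875
Check: 4*-0.1875 = -0.75 < 3 -- violated!
Step 2: Constraint must be active: 4*x = 3
x* = 3/4 = 0.75
lambda = (2*8*0.75 + 3)/4 = 3.75
Step 3: Compute optimal value.
f(x*) = 8*0.75^2 + 3*0.75 = 6.75


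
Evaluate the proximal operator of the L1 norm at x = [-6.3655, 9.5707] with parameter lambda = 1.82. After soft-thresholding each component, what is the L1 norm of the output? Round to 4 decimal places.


Soft-thresholding with lambda = 1.82:
prox(-6.3655) = sign(-6.3655)*max(|-6.3655| - 1.82, 0) = -4.5455
prox(9.5707) = sign(9.5707)*max(|9.5707| - 1.82, 0) = 7.7507
prox(x) = [-4.5455, 7.7507]
||prox(x)||_1 = 4.5455 + 7.7507 = 12.2962


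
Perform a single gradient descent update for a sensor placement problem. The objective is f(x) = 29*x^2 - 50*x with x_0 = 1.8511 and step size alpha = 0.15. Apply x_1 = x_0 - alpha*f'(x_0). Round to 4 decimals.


We compute the gradient at x_0 and apply the update.
f'(x) = 58*x - 50
f'(1.8511) = 58*1.8511 - 50 = 57.3638
x_1 = 1.8511 - 0.15*57.3638 = -6.7535


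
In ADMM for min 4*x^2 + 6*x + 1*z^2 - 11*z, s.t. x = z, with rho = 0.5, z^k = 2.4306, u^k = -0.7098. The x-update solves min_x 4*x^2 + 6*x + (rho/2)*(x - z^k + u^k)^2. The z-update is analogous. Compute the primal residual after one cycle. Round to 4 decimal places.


ADMM iteration with rho = 0.5, z^k = 2.4306, u^k = -0.7098
Step 1: x-update.
Minimize 4*x^2 + 6*x + (0.5/2)*(x - 2.4306 - 0.7098)^2
FOC: (2*4 + 0.5)*x = -6 + 0.5*(2.4306 + 0.7098)
x^{k+1} = -0.5212
Step 2: z-update.
Minimize 1*z^2 - 11*z + (0.5/2)*(-0.5212 - z - 0.7098)^2
FOC: (2*1 + 0.5)*z = 11 + 0.5*(-0.5212 - 0.7098)
z^{k+1} = 4.1538
Step 3: u-update.
u^{k+1} = -0.7098 - 0.5212 - 4.1538 = -5.3848
Step 4: Primal residual = |-0.5212 - 4.1538| = 4.675


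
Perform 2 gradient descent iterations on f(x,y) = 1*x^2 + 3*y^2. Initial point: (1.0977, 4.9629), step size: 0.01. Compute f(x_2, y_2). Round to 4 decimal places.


Gradient descent on f(x,y) = 1*x^2 + 3*y^2.
Starting point: (1.0977, 4.9629), alpha = 0.01
Step 1: grad_x = 2*1*1.0977 = 2.1954, grad_y = 2*3*4.9629 = 29.7774
  x_1 = 1.0977 - 0.01*2.1954 = 1.0757
  y_1 = 4.9629 - 0.01*29.7774 = 4.6651
Step 2: grad_x = 2*1*1.0757 = 2.1515, grad_y = 2*3*4.6651 = 27.9908
  x_2 = 1.0757 - 0.01*2.1515 = 1.0542
  y_2 = 4.6651 - 0.01*27.9908 = 4.3852
f(1.0542, 4.3852) = 1*1.0542^2 + 3*4.3852^2 = 58.8018


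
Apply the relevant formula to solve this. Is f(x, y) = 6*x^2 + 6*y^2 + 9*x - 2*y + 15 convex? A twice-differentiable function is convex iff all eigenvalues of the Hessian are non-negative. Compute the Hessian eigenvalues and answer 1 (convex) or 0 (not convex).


The Hessian of f(x,y) = 6*x^2 + 6*y^2 + 9*x - 2*y + 15 is:
H = [[12, 0], [0, 12]]
Trace = 12 + 12 = 24
Determinant = 12*12 - (0)^2 = 144
Discriminant = (24)^2 - 4*144 = 0.0
Eigenvalues: lambda_1 = 12.0, lambda_2 = 12.0
The function is convex.

1


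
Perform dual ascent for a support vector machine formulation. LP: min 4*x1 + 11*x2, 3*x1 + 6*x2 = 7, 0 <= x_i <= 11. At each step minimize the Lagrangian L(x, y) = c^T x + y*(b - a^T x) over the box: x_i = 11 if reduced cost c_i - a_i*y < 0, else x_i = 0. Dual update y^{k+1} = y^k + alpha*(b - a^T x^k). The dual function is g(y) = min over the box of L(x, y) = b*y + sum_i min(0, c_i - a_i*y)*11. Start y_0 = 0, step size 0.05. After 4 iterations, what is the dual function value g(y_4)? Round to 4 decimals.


Dual ascent for LP: min 4*x1 + 11*x2, 3*x1 + 6*x2 = 7, 0 <= x_i <= 11
Step 1: y^k = 0.0, reduced costs: (4.0, 11.0)
  x^k = (0.0, 0.0), subgradient = b - a^T x = 7.0
  y^{k+1} = 0.0 + 0.05*7.0 = 0.35
Step 2: y^k = 0.35, reduced costs: (2.95, 8.9)
  x^k = (0.0, 0.0), subgradient = b - a^T x = 7.0
  y^{k+1} = 0.35 + 0.05*7.0 = 0.7
Step 3: y^k = 0.7, reduced costs: (1.9, 6.8)
  x^k = (0.0, 0.0), subgradient = b - a^T x = 7.0
  y^{k+1} = 0.7 + 0.05*7.0 = 1.05
Step 4: y^k = 1.05, reduced costs: (0.85, 4.7)
  x^k = (0.0, 0.0), subgradient = b - a^T x = 7.0
  y^{k+1} = 1.05 + 0.05*7.0 = 1.4
Dual objective at y_4 = 1.4: reduced costs (-0.2, 2.6), box minimizer x = (11.0, 0.0)
g(y_4) = b*y + (c1 - a1*y)*x1 + (c2 - a2*y)*x2 = 7*1.4 + (-0.2)*11.0 + 2.6*0.0 = 9.8 - 2.2 + 0.0 = 7.6


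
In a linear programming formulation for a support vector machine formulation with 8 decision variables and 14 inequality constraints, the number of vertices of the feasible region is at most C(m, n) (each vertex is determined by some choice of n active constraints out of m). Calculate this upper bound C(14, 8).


Each vertex corresponds to some choice of n active constraints out of m, so the number of vertices is at most C(m, n) = m! / (n!(m-n)!).
m = 14, n = 8
Numerator: 14 * 13 * 12 * 11 * 10 * 9 * 8 * 7
Denominator: 8! = 40320
C(14, 8) = 3003


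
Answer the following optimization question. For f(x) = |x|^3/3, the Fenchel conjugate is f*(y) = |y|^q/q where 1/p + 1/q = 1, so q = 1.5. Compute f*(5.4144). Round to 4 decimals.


The conjugate exponent q satisfies 1/p + 1/q = 1.
p = 3, so q = 3/(3 - 1) = 1.5
|y|^q = 5.4144^1.5 = 12.5987
f*(5.4144) = 12.5987 / 1.5 = 8.3991


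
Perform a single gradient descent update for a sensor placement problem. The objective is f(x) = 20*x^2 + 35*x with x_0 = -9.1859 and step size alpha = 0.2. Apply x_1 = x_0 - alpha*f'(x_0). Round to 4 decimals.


We compute the gradient at x_0 and apply the update.
f'(x) = 40*x + 35
f'(-9.1859) = 40*-9.1859 + 35 = -332.436
x_1 = -9.1859 - 0.2*-332.436 = 57.3013


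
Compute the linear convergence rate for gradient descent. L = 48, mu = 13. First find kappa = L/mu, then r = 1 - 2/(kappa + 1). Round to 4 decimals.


Step 1: Compute the condition number.
kappa = L/mu = 48/13 = 3.6923
Step 2: Compute the convergence rate.
r = 1 - 2/(kappa + 1) = 1 - 2*mu/(L + mu) = (L - mu)/(L + mu) = 35/61 = 0.5738


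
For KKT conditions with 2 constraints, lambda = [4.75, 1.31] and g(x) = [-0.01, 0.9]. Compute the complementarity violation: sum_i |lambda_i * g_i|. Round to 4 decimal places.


KKT complementary slackness check:
lambda_1 * g_1 = 4.75 * -0.01 = -0.0475
lambda_2 * g_2 = 1.31 * 0.9 = 1.179
Total violation = 0.0475 + 1.179 = 1.2265


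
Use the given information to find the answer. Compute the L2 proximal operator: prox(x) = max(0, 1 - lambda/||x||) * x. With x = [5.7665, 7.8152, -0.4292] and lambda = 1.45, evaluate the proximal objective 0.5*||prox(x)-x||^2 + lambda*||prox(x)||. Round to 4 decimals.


Step 1: Compute ||x||.
||x|| = 9.7218
Step 2: Compute scaling factor.
scale = max(0, 1 - 1.45/9.7218) = 0.8509
Step 3: prox(x) = [4.9064, 6.6496, -0.3652]
||prox(x)|| = 8.2718
Step 4: Proximal objective.
0.5*||prox-x||^2 = 1.0513
lambda*||prox|| = 11.9941
Total = 13.0454


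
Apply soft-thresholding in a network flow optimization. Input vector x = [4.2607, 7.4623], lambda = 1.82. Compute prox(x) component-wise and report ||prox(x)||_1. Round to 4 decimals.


Soft-thresholding with lambda = 1.82:
prox(4.2607) = sign(4.2607)*max(|4.2607| - 1.82, 0) = 2.4407
prox(7.4623) = sign(7.4623)*max(|7.4623| - 1.82, 0) = 5.6423
prox(x) = [2.4407, 5.6423]
||prox(x)||_1 = 2.4407 + 5.6423 = 8.083


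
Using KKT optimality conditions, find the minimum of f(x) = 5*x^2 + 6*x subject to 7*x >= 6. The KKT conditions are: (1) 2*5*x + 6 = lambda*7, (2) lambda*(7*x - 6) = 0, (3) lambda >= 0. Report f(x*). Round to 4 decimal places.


Step 1: Try lambda = 0 (constraint inactive).
x_unc = -6/(2*5) = -0.6
Check: 7*-0.6 = -4.2 < 6 -- violated!
Step 2: Constraint must be active: 7*x = 6
x* = 6/7 = 0.8571 (rounded; the exact value 6/7 is used below)
lambda = (2*5*(6/7) + 6)/7 = 2.0816
Step 3: Compute optimal value.
f(x*) = 5*(6/7)^2 + 6*(6/7) = 8.8163


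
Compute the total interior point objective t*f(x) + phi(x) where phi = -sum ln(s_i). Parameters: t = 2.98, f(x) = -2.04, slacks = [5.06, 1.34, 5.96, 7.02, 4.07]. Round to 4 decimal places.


Step 1: Compute log-barrier.
ln values: [1.6214, 0.2927, 1.7851, 1.9488, 1.4036]
phi = -(1.6214 + 0.2927 + 1.7851 + 1.9488 + 1.4036) = -7.0515
Step 2: Compute augmented objective.
t*f(x) = 2.98*-2.04 = -6.0792
Total = -6.0792 - 7.0515 = -13.1307


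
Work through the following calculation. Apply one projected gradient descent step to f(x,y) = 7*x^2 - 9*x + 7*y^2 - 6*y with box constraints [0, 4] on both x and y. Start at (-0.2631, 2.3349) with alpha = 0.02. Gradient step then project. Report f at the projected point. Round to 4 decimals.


Step 1: Compute gradient at (-0.2631, 2.3349).
grad_x = 2*7*-0.2631 - 9 = -12.6834
grad_y = 2*7*2.3349 - 6 = 26.6886
Step 2: Gradient step.
x_raw = -0.2631 - 0.02*-12.6834 = -0.0094
y_raw = 2.3349 - 0.02*26.6886 = 1.8011
Step 3: Project onto [0, 4].
x_proj = clip(-0.0094) = 0.0
y_proj = clip(1.8011) = 1.8011
Step 4: Evaluate f.
f(0.0, 1.8011) = 11.9017


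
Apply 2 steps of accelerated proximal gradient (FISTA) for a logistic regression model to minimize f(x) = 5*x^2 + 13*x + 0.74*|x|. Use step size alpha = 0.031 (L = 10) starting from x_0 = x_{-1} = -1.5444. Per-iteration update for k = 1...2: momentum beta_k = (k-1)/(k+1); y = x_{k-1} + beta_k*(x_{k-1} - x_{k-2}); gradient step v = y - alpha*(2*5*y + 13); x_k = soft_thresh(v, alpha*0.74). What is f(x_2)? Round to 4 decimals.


FISTA on f(x) = 5*x^2 + 13*x + 0.74*|x|
L = 10, alpha = 0.031
Iteration 1: beta = 0.0, y = -1.5444 + 0.0*(-1.5444 + 1.5444) = -1.5444
  grad(y) = -2.444, v = y - alpha*grad = -1.4686
  prox(v) = soft_thresh(-1.4686, 0.0229) = -1.4457
Iteration 2: beta = 0.3333, y = -1.4457 + 0.3333*(-1.4457 + 1.5444) = -1.4128
  grad(y) = -1.1279, v = y - alpha*grad = -1.3778
  prox(v) = soft_thresh(-1.3778, 0.0229) = -1.3549
f(x_2) = 5*(-1.3549)^2 + 13*(-1.3549) + 0.74*|-1.3549| = -7.4323


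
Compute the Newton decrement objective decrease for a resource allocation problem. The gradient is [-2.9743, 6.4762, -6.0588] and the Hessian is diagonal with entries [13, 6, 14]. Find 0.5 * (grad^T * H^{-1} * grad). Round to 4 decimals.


Step 1: H is diagonal, so H^(-1) * g = [-0.2288, 1.0794, -0.4328].
Step 2: g^T H^(-1) g = sum_i g_i^2 / H_ii
  = (-2.9743)^2/13 + (6.4762)^2/6 + (-6.0588)^2/14
  = 0.6805 + 6.9902 + 2.6221 = 10.2928
Step 3: Objective decrease = 0.5 * g^T H^(-1) g = 5.1464


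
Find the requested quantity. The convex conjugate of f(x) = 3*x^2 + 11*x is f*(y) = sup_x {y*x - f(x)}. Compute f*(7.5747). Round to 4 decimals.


f*(y) = sup_x {y*x - a*x^2 - b*x} = sup_x {(y-b)*x - a*x^2}
FOC: (y - b) - 2a*x = 0 => x* = (y - b)/(2a)
x* = (7.5747 - 11)/(2*3) = -0.5709
f*(7.5747) = (y-b)^2/(4a) = (7.5747 - 11)^2/(4*3)
= 11.7327/12 = 0.9777


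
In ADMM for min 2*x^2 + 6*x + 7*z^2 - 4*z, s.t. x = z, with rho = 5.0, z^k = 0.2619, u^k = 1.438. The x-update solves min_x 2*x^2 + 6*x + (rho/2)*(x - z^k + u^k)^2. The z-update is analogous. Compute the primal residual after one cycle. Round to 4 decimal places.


ADMM iteration with rho = 5.0, z^k = 0.2619, u^k = 1.438
Step 1: x-update.
Minimize 2*x^2 + 6*x + (5.0/2)*(x - 0.2619 + 1.438)^2
FOC: (2*2 + 5.0)*x = -6 + 5.0*(0.2619 - 1.438)
x^{k+1} = -1.3201
Step 2: z-update.
Minimize 7*z^2 - 4*z + (5.0/2)*(-1.3201 - z + 1.438)^2
FOC: (2*7 + 5.0)*z = 4 + 5.0*(-1.3201 + 1.438)
z^{k+1} = 0.2416
Step 3: u-update.
u^{k+1} = 1.438 - 1.3201 - 0.2416 = -0.1236
Step 4: Primal residual = |-1.3201 - 0.2416| = 1.5616


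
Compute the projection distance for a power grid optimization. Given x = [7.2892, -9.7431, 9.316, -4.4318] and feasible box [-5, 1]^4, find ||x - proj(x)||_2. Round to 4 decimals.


Project each component onto [-5, 1].
clip(7.2892) = 1.0, clip(-9.7431) = -5.0, clip(9.316) = 1.0, clip(-4.4318) = -4.4318
Projection = [1.0, -5.0, 1.0, -4.4318]
Squared diffs: [39.554, 22.497, 69.1559, 0.0]
Distance = sqrt(131.2069) = 11.4546


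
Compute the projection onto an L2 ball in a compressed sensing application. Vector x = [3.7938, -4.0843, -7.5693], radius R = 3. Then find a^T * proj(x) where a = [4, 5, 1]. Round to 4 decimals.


Step 1: Compute ||x|| (intermediates to 6 decimals).
||x|| = sqrt(3.7938^2 + (-4.0843)^2 + (-7.5693)^2) = 9.400464
Step 2: Project.
Since ||x|| > R, scale = R/||x|| = 3/9.400464 = 0.319133, proj(x) = scale * x
proj(x) = [1.210727, -1.303435, -2.415613]
Step 3: Dot product.
a^T * proj(x) = 4*1.210727 + 5*(-1.303435) + 1*(-2.415613) = -4.0899


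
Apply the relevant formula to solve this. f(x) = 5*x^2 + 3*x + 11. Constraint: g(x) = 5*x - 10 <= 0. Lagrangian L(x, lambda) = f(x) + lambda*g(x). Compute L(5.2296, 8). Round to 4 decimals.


Step 1: Evaluate f(x).
f(5.2296) = 5*5.2296^2 + 3*5.2296 + 11 = 163.4324
Step 2: Evaluate g(x).
g(5.2296) = 5*5.2296 - 10 = 16.148
Step 3: Compute Lagrangian.
L = 163.4324 + 8*16.148 = 292.6164


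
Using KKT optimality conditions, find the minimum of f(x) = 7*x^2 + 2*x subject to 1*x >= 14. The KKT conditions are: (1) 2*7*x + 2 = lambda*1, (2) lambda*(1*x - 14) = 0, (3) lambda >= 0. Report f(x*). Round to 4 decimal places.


Step 1: Try lambda = 0 (constraint inactive).
x_unc = -2/(2*7) = -0.1429
Check: 1*-0.1429 = -0.1429 < 14 -- violated!
Step 2: Constraint must be active: 1*x = 14
x* = 14/1 = 14.0
lambda = (2*7*14.0 + 2)/1 = 198.0
Step 3: Compute optimal value.
f(x*) = 7*14.0^2 + 2*14.0 = 1400.0


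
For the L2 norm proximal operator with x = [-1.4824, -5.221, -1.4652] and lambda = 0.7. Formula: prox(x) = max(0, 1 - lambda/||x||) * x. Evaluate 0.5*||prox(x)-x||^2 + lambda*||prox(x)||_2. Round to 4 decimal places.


Step 1: Compute ||x||.
||x|| = 5.6217
Step 2: Compute scaling factor.
scale = max(0, 1 - 0.7/5.6217) = 0.8755
Step 3: prox(x) = [-1.2978, -4.5709, -1.2828]
||prox(x)|| = 4.9217
Step 4: Proximal objective.
0.5*||prox-x||^2 = 0.245
lambda*||prox|| = 3.4452
Total = 3.6902


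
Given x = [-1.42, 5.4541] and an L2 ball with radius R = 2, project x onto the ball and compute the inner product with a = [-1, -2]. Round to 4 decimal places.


Step 1: Compute ||x|| (intermediates to 6 decimals).
||x|| = sqrt((-1.42)^2 + 5.4541^2) = 5.635921
Step 2: Project.
Since ||x|| > R, scale = R/||x|| = 2/5.635921 = 0.354867, proj(x) = scale * x
proj(x) = [-0.503911, 1.93548]
Step 3: Dot product.
a^T * proj(x) = -1*(-0.503911) - 2*1.93548 = -3.367


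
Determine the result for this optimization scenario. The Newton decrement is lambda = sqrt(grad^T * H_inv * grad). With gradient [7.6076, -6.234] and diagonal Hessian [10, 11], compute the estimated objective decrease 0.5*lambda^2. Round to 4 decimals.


Step 1: H is diagonal, so H^(-1) * g = [0.7608, -0.5667].
Step 2: g^T H^(-1) g = sum_i g_i^2 / H_ii
  = (7.6076)^2/10 + (-6.234)^2/11
  = 5.7876 + 3.533 = 9.3205
Step 3: Objective decrease = 0.5 * g^T H^(-1) g = 4.6603


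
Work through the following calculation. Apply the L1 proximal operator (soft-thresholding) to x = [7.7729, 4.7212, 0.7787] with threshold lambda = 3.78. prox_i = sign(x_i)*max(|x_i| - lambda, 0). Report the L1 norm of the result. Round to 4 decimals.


Soft-thresholding with lambda = 3.78:
prox(7.7729) = sign(7.7729)*max(|7.7729| - 3.78, 0) = 3.9929
prox(4.7212) = sign(4.7212)*max(|4.7212| - 3.78, 0) = 0.9412
prox(0.7787) = sign(0.7787)*max(|0.7787| - 3.78, 0) = 0.0
prox(x) = [3.9929, 0.9412, 0.0]
||prox(x)||_1 = 3.9929 + 0.9412 + 0.0 = 4.9341


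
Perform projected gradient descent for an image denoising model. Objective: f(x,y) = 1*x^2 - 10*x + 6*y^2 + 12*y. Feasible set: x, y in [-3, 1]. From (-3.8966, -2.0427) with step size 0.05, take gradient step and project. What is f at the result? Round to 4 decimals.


Step 1: Compute gradient at (-3.8966, -2.0427).
grad_x = 2*1*-3.8966 - 10 = -17.7932
grad_y = 2*6*-2.0427 + 12 = -12.5124
Step 2: Gradient step.
x_raw = -3.8966 - 0.05*-17.7932 = -3.0069
y_raw = -2.0427 - 0.05*-12.5124 = -1.4171
Step 3: Project onto [-3, 1].
x_proj = clip(-3.0069) = -3.0
y_proj = clip(-1.4171) = -1.4171
Step 4: Evaluate f.
f(-3.0, -1.4171) = 34.0437


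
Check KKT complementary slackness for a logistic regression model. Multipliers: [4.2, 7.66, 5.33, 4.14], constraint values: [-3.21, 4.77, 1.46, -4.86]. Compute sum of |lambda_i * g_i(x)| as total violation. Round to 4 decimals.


KKT complementary slackness check:
lambda_1 * g_1 = 4.2 * -3.21 = -13.482
lambda_2 * g_2 = 7.66 * 4.77 = 36.5382
lambda_3 * g_3 = 5.33 * 1.46 = 7.7818
lambda_4 * g_4 = 4.14 * -4.86 = -20.1204
Total violation = 13.482 + 36.5382 + 7.7818 + 20.1204 = 77.9224


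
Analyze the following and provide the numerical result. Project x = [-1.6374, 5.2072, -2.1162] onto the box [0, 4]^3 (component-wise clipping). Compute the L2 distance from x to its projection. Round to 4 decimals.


Project each component onto [0, 4].
clip(-1.6374) = 0.0, clip(5.2072) = 4.0, clip(-2.1162) = 0.0
Projection = [0.0, 4.0, 0.0]
Squared diffs: [2.6811, 1.4573, 4.4783]
Distance = sqrt(8.6167) = 2.9354


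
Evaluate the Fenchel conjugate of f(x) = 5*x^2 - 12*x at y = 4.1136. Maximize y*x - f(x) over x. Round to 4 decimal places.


f*(y) = sup_x {y*x - a*x^2 - b*x} = sup_x {(y-b)*x - a*x^2}
FOC: (y - b) - 2a*x = 0 => x* = (y - b)/(2a)
x* = (4.1136 + 12)/(2*5) = 1.6114
f*(4.1136) = (y-b)^2/(4a) = (4.1136 + 12)^2/(4*5)
= 259.6481/20 = 12.9824


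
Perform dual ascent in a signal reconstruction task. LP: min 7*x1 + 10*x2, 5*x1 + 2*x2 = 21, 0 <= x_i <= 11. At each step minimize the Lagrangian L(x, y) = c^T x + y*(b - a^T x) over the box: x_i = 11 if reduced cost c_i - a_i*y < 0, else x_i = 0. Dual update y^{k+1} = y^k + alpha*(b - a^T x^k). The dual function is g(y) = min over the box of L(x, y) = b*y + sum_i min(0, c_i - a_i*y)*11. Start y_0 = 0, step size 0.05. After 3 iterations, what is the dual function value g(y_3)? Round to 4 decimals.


Dual ascent for LP: min 7*x1 + 10*x2, 5*x1 + 2*x2 = 21, 0 <= x_i <= 11
Step 1: y^k = 0.0, reduced costs: (7.0, 10.0)
  x^k = (0.0, 0.0), subgradient = b - a^T x = 21.0
  y^{k+1} = 0.0 + 0.05*21.0 = 1.05
Step 2: y^k = 1.05, reduced costs: (1.75, 7.9)
  x^k = (0.0, 0.0), subgradient = b - a^T x = 21.0
  y^{k+1} = 1.05 + 0.05*21.0 = 2.1
Step 3: y^k = 2.1, reduced costs: (-3.5, 5.8)
  x^k = (11.0, 0.0), subgradient = b - a^T x = -34.0
  y^{k+1} = 2.1 + 0.05*-34.0 = 0.4
Dual objective at y_3 = 0.4: reduced costs (5.0, 9.2), box minimizer x = (0.0, 0.0)
g(y_3) = b*y + (c1 - a1*y)*x1 + (c2 - a2*y)*x2 = 21*0.4 + 5.0*0.0 + 9.2*0.0 = 8.4 + 0.0 + 0.0 = 8.4


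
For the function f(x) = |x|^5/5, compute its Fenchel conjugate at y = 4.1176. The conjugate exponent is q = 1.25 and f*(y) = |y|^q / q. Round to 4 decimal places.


The conjugate exponent q satisfies 1/p + 1/q = 1.
p = 5, so q = 5/(5 - 1) = 1.25
|y|^q = 4.1176^1.25 = 5.8655
f*(4.1176) = 5.8655 / 1.25 = 4.6924


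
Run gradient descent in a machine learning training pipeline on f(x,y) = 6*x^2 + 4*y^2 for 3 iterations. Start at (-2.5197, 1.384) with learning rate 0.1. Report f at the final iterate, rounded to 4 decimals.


Gradient descent on f(x,y) = 6*x^2 + 4*y^2.
Starting point: (-2.5197, 1.384), alpha = 0.1
Step 1: grad_x = 2*6*-2.5197 = -30.2364, grad_y = 2*4*1.384 = 11.072
  x_1 = -2.5197 - 0.1*-30.2364 = 0.5039
  y_1 = 1.384 - 0.1*11.072 = 0.2768
Step 2: grad_x = 2*6*0.5039 = 6.0473, grad_y = 2*4*0.2768 = 2.2144
  x_2 = 0.5039 - 0.1*6.0473 = -0.1008
  y_2 = 0.2768 - 0.1*2.2144 = 0.0554
Step 3: grad_x = 2*6*-0.1008 = -1.2095, grad_y = 2*4*0.0554 = 0.4429
  x_3 = -0.1008 - 0.1*-1.2095 = 0.0202
  y_3 = 0.0554 - 0.1*0.4429 = 0.0111
f(0.0202, 0.0111) = 6*0.0202^2 + 4*0.0111^2 = 0.0029


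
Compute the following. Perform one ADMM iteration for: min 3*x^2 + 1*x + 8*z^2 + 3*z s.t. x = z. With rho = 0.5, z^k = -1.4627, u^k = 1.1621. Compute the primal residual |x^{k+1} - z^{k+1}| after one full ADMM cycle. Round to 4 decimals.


ADMM iteration with rho = 0.5, z^k = -1.4627, u^k = 1.1621
Step 1: x-update.
Minimize 3*x^2 + 1*x + (0.5/2)*(x + 1.4627 + 1.1621)^2
FOC: (2*3 + 0.5)*x = -1 + 0.5*(-1.4627 - 1.1621)
x^{k+1} = -0.3558
Step 2: z-update.
Minimize 8*z^2 + 3*z + (0.5/2)*(-0.3558 - z + 1.1621)^2
FOC: (2*8 + 0.5)*z = -3 + 0.5*(-0.3558 + 1.1621)
z^{k+1} = -0.1574
Step 3: u-update.
u^{k+1} = 1.1621 - 0.3558 + 0.1574 = 0.9637
Step 4: Primal residual = |-0.3558 + 0.1574| = 0.1984


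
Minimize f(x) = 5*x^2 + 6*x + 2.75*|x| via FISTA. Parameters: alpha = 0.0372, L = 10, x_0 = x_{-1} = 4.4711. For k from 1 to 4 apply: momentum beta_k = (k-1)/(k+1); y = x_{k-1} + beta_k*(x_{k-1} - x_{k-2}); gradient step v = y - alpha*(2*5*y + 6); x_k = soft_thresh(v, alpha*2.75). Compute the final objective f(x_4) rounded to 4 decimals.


FISTA on f(x) = 5*x^2 + 6*x + 2.75*|x|
L = 10, alpha = 0.0372
Iteration 1: beta = 0.0, y = 4.4711 + 0.0*(4.4711 - 4.4711) = 4.4711
  grad(y) = 50.711, v = y - alpha*grad = 2.5847
  prox(v) = soft_thresh(2.5847, 0.1023) = 2.4824
Iteration 2: beta = 0.3333, y = 2.4824 + 0.3333*(2.4824 - 4.4711) = 1.8194
  grad(y) = 24.1943, v = y - alpha*grad = 0.9194
  prox(v) = soft_thresh(0.9194, 0.1023) = 0.8171
Iteration 3: beta = 0.5, y = 0.8171 + 0.5*(0.8171 - 2.4824) = -0.0155
  grad(y) = 5.8448, v = y - alpha*grad = -0.2329
  prox(v) = soft_thresh(-0.2329, 0.1023) = -0.1306
Iteration 4: beta = 0.6, y = -0.1306 + 0.6*(-0.1306 - 0.8171) = -0.6993
  grad(y) = -0.993, v = y - alpha*grad = -0.6624
  prox(v) = soft_thresh(-0.6624, 0.1023) = -0.5601
f(x_4) = 5*(-0.5601)^2 + 6*(-0.5601) + 2.75*|-0.5601| = -0.2519


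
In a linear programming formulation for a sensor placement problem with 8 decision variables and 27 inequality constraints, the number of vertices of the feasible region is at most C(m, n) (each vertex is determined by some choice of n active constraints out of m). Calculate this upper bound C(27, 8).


Each vertex corresponds to some choice of n active constraints out of m, so the number of vertices is at most C(m, n) = m! / (n!(m-n)!).
m = 27, n = 8
Numerator: 27 * 26 * 25 * 24 * 23 * 22 * 21 * 20
Denominator: 8! = 40320
C(27, 8) = 2220075


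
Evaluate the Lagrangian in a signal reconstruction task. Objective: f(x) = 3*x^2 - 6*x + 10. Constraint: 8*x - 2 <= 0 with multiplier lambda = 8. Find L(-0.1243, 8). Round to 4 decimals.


Step 1: Evaluate f(x).
f(-0.1243) = 3*(-0.1243)^2 - 6*(-0.1243) + 10 = 10.7922
Step 2: Evaluate g(x).
g(-0.1243) = 8*-0.1243 - 2 = -2.9944
Step 3: Compute Lagrangian.
L = 10.7922 + 8*-2.9944 = -13.163


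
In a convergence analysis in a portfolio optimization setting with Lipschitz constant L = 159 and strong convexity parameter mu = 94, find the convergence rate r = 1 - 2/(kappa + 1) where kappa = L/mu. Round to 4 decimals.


Step 1: Compute the condition number.
kappa = L/mu = 159/94 = 1.6915
Step 2: Compute the convergence rate.
r = 1 - 2/(kappa + 1) = 1 - 2*mu/(L + mu) = (L - mu)/(L + mu) = 65/253 = 0.2569


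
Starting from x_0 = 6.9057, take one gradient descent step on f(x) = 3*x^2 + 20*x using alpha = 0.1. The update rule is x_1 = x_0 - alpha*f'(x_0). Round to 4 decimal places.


We compute the gradient at x_0 and apply the update.
f'(x) = 6*x + 20
f'(6.9057) = 6*6.9057 + 20 = 61.4342
x_1 = 6.9057 - 0.1*61.4342 = 0.7623


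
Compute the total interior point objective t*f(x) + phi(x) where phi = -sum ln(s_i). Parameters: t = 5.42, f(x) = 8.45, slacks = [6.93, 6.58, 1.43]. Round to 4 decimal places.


Step 1: Compute log-barrier.
ln values: [1.9359, 1.884, 0.3577]
phi = -(1.9359 + 1.884 + 0.3577) = -4.1776
Step 2: Compute augmented objective.
t*f(x) = 5.42*8.45 = 45.799
Total = 45.799 - 4.1776 = 41.6214


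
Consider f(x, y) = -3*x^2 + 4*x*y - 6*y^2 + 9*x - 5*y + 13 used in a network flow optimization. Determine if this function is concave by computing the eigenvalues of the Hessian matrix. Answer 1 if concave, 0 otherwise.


The Hessian of f(x,y) = -3*x^2 + 4*x*y - 6*y^2 + 9*x - 5*y + 13 is:
H = [[-6, 4], [4, -12]]
Trace = -6 - 12 = -18
Determinant = -6*-12 - (4)^2 = 56
Discriminant = (-18)^2 - 4*56 = 100.0
Eigenvalues: lambda_1 = -14.0, lambda_2 = -4.0
The function is concave.

1


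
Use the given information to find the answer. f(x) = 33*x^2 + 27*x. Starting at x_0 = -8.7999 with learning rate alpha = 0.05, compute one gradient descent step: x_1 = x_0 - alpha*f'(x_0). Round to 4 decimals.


We compute the gradient at x_0 and apply the update.
f'(x) = 66*x + 27
f'(-8.7999) = 66*-8.7999 + 27 = -553.7934
x_1 = -8.7999 - 0.05*-553.7934 = 18.8898


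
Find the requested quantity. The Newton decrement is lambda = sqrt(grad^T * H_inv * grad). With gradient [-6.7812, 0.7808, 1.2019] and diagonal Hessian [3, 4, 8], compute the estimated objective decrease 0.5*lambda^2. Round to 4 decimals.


Step 1: H is diagonal, so H^(-1) * g = [-2.2604, 0.1952, 0.1502].
Step 2: g^T H^(-1) g = sum_i g_i^2 / H_ii
  = (-6.7812)^2/3 + (0.7808)^2/4 + (1.2019)^2/8
  = 15.3282 + 0.1524 + 0.1806 = 15.6612
Step 3: Objective decrease = 0.5 * g^T H^(-1) g = 7.8306


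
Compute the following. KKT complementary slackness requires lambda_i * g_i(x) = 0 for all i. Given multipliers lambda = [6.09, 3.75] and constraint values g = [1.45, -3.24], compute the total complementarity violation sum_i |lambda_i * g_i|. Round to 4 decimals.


KKT complementary slackness check:
lambda_1 * g_1 = 6.09 * 1.45 = 8.8305
lambda_2 * g_2 = 3.75 * -3.24 = -12.15
Total violation = 8.8305 + 12.15 = 20.9805


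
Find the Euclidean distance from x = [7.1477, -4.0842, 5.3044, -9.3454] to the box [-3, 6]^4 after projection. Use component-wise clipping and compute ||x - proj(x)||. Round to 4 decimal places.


Project each component onto [-3, 6].
clip(7.1477) = 6.0, clip(-4.0842) = -3.0, clip(5.3044) = 5.3044, clip(-9.3454) = -3.0
Projection = [6.0, -3.0, 5.3044, -3.0]
Squared diffs: [1.3172, 1.1755, 0.0, 40.2641]
Distance = sqrt(42.7568) = 6.5389


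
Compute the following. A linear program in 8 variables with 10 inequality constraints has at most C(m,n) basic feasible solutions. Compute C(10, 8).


Each vertex corresponds to some choice of n active constraints out of m, so the number of vertices is at most C(m, n) = m! / (n!(m-n)!).
m = 10, n = 8
Numerator: 10 * 9 * 8 * 7 * 6 * 5 * 4 * 3
Denominator: 8! = 40320
C(10, 8) = 45


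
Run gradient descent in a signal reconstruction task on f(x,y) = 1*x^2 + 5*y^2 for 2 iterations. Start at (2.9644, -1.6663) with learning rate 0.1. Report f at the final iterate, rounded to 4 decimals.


Gradient descent on f(x,y) = 1*x^2 + 5*y^2.
Starting point: (2.9644, -1.6663), alpha = 0.1
Step 1: grad_x = 2*1*2.9644 = 5.9288, grad_y = 2*5*-1.6663 = -16.663
  x_1 = 2.9644 - 0.1*5.9288 = 2.3715
  y_1 = -1.6663 - 0.1*-16.663 = 0.0
Step 2: grad_x = 2*1*2.3715 = 4.743, grad_y = 2*5*0.0 = 0.0
  x_2 = 2.3715 - 0.1*4.743 = 1.8972
  y_2 = 0.0 - 0.1*0.0 = 0.0
f(1.8972, 0.0) = 1*1.8972^2 + 5*0.0^2 = 3.5994
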